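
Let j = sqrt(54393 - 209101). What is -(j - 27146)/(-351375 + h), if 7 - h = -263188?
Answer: -13573/44090 + I*sqrt(38677)/44090 ≈ -0.30785 + 0.0044605*I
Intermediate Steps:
h = 263195 (h = 7 - 1*(-263188) = 7 + 263188 = 263195)
j = 2*I*sqrt(38677) (j = sqrt(-154708) = 2*I*sqrt(38677) ≈ 393.33*I)
-(j - 27146)/(-351375 + h) = -(2*I*sqrt(38677) - 27146)/(-351375 + 263195) = -(-27146 + 2*I*sqrt(38677))/(-88180) = -(-27146 + 2*I*sqrt(38677))*(-1)/88180 = -(13573/44090 - I*sqrt(38677)/44090) = -13573/44090 + I*sqrt(38677)/44090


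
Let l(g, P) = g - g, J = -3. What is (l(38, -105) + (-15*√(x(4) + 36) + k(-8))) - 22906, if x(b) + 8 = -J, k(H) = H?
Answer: -22914 - 15*√31 ≈ -22998.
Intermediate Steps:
l(g, P) = 0
x(b) = -5 (x(b) = -8 - 1*(-3) = -8 + 3 = -5)
(l(38, -105) + (-15*√(x(4) + 36) + k(-8))) - 22906 = (0 + (-15*√(-5 + 36) - 8)) - 22906 = (0 + (-15*√31 - 8)) - 22906 = (0 + (-8 - 15*√31)) - 22906 = (-8 - 15*√31) - 22906 = -22914 - 15*√31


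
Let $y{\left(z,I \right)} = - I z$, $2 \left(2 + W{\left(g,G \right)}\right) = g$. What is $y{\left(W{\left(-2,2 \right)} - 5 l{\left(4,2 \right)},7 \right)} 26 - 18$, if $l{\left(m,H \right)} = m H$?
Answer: $7808$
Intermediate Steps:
$W{\left(g,G \right)} = -2 + \frac{g}{2}$
$l{\left(m,H \right)} = H m$
$y{\left(z,I \right)} = - I z$
$y{\left(W{\left(-2,2 \right)} - 5 l{\left(4,2 \right)},7 \right)} 26 - 18 = \left(-1\right) 7 \left(\left(-2 + \frac{1}{2} \left(-2\right)\right) - 5 \cdot 2 \cdot 4\right) 26 - 18 = \left(-1\right) 7 \left(\left(-2 - 1\right) - 40\right) 26 - 18 = \left(-1\right) 7 \left(-3 - 40\right) 26 - 18 = \left(-1\right) 7 \left(-43\right) 26 - 18 = 301 \cdot 26 - 18 = 7826 - 18 = 7808$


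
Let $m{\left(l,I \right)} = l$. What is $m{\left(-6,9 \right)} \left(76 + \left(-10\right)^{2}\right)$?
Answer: $-1056$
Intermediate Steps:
$m{\left(-6,9 \right)} \left(76 + \left(-10\right)^{2}\right) = - 6 \left(76 + \left(-10\right)^{2}\right) = - 6 \left(76 + 100\right) = \left(-6\right) 176 = -1056$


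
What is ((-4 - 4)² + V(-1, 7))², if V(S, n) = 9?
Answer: 5329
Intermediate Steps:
((-4 - 4)² + V(-1, 7))² = ((-4 - 4)² + 9)² = ((-8)² + 9)² = (64 + 9)² = 73² = 5329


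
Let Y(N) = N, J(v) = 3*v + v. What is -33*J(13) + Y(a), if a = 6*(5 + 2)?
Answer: -1674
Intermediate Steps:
J(v) = 4*v
a = 42 (a = 6*7 = 42)
-33*J(13) + Y(a) = -132*13 + 42 = -33*52 + 42 = -1716 + 42 = -1674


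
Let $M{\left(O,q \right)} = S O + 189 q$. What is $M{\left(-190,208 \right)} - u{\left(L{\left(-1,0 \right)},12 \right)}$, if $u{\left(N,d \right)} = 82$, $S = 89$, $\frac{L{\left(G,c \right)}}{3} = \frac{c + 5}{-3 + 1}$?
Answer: $22320$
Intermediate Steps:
$L{\left(G,c \right)} = - \frac{15}{2} - \frac{3 c}{2}$ ($L{\left(G,c \right)} = 3 \frac{c + 5}{-3 + 1} = 3 \frac{5 + c}{-2} = 3 \left(5 + c\right) \left(- \frac{1}{2}\right) = 3 \left(- \frac{5}{2} - \frac{c}{2}\right) = - \frac{15}{2} - \frac{3 c}{2}$)
$M{\left(O,q \right)} = 89 O + 189 q$
$M{\left(-190,208 \right)} - u{\left(L{\left(-1,0 \right)},12 \right)} = \left(89 \left(-190\right) + 189 \cdot 208\right) - 82 = \left(-16910 + 39312\right) - 82 = 22402 - 82 = 22320$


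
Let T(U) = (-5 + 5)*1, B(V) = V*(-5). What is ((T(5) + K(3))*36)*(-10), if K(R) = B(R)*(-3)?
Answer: -16200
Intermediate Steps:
B(V) = -5*V
T(U) = 0 (T(U) = 0*1 = 0)
K(R) = 15*R (K(R) = -5*R*(-3) = 15*R)
((T(5) + K(3))*36)*(-10) = ((0 + 15*3)*36)*(-10) = ((0 + 45)*36)*(-10) = (45*36)*(-10) = 1620*(-10) = -16200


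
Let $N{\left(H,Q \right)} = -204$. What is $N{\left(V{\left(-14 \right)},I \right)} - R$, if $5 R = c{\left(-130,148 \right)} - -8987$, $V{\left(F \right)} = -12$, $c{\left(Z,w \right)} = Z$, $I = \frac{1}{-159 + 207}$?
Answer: $- \frac{9877}{5} \approx -1975.4$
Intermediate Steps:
$I = \frac{1}{48} \approx 0.020833$
$R = \frac{8857}{5}$ ($R = \frac{-130 - -8987}{5} = \frac{-130 + 8987}{5} = \frac{1}{5} \cdot 8857 = \frac{8857}{5} \approx 1771.4$)
$N{\left(V{\left(-14 \right)},I \right)} - R = -204 - \frac{8857}{5} = - \frac{9877}{5}$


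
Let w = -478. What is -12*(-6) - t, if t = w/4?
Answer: 383/2 ≈ 191.50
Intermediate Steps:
t = -239/2 (t = -478/4 = -478*¼ = -239/2 ≈ -119.50)
-12*(-6) - t = -12*(-6) - 1*(-239/2) = 72 + 239/2 = 383/2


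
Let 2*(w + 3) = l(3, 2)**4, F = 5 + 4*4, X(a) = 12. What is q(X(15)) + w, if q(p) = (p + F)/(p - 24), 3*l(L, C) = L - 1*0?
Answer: -21/4 ≈ -5.2500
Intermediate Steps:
l(L, C) = L/3 (l(L, C) = (L - 1*0)/3 = (L + 0)/3 = L/3)
F = 21 (F = 5 + 16 = 21)
q(p) = (21 + p)/(-24 + p) (q(p) = (p + 21)/(p - 24) = (21 + p)/(-24 + p))
w = -5/2 (w = -3 + ((1/3)*3)**4/2 = -3 + (1/2)*1**4 = -3 + (1/2)*1 = -3 + 1/2 = -5/2 ≈ -2.5000)
q(X(15)) + w = (21 + 12)/(-24 + 12) - 5/2 = 33/(-12) - 5/2 = -1/12*33 - 5/2 = -11/4 - 5/2 = -21/4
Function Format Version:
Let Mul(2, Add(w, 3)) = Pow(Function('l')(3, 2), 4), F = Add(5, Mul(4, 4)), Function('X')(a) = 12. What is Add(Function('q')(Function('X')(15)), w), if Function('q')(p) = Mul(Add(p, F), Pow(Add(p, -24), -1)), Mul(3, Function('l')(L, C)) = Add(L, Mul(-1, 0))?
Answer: Rational(-21, 4) ≈ -5.2500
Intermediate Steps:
Function('l')(L, C) = Mul(Rational(1, 3), L) (Function('l')(L, C) = Mul(Rational(1, 3), Add(L, Mul(-1, 0))) = Mul(Rational(1, 3), Add(L, 0)) = Mul(Rational(1, 3), L))
F = 21 (F = Add(5, 16) = 21)
Function('q')(p) = Mul(Pow(Add(-24, p), -1), Add(21, p)) (Function('q')(p) = Mul(Add(p, 21), Pow(Add(p, -24), -1)) = Mul(Add(21, p), Pow(Add(-24, p), -1)) = Mul(Pow(Add(-24, p), -1), Add(21, p)))
w = Rational(-5, 2) (w = Add(-3, Mul(Rational(1, 2), Pow(Mul(Rational(1, 3), 3), 4))) = Add(-3, Mul(Rational(1, 2), Pow(1, 4))) = Add(-3, Mul(Rational(1, 2), 1)) = Add(-3, Rational(1, 2)) = Rational(-5, 2) ≈ -2.5000)
Add(Function('q')(Function('X')(15)), w) = Add(Mul(Pow(Add(-24, 12), -1), Add(21, 12)), Rational(-5, 2)) = Add(Mul(Pow(-12, -1), 33), Rational(-5, 2)) = Add(Mul(Rational(-1, 12), 33), Rational(-5, 2)) = Add(Rational(-11, 4), Rational(-5, 2)) = Rational(-21, 4)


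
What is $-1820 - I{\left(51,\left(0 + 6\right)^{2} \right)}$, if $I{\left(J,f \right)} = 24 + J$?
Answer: $-1895$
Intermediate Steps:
$-1820 - I{\left(51,\left(0 + 6\right)^{2} \right)} = -1820 - \left(24 + 51\right) = -1820 - 75 = -1895$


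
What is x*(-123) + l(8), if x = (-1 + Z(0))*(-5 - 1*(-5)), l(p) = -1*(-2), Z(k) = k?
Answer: 2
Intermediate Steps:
l(p) = 2
x = 0 (x = (-1 + 0)*(-5 - 1*(-5)) = -(-5 + 5) = -1*0 = 0)
x*(-123) + l(8) = 0*(-123) + 2 = 0 + 2 = 2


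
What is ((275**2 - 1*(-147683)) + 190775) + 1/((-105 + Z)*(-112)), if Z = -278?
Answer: 17762504369/42896 ≈ 4.1408e+5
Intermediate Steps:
((275**2 - 1*(-147683)) + 190775) + 1/((-105 + Z)*(-112)) = ((275**2 - 1*(-147683)) + 190775) + 1/((-105 - 278)*(-112)) = ((75625 + 147683) + 190775) + 1/(-383*(-112)) = (223308 + 190775) + 1/42896 = 414083 + 1/42896 = 17762504369/42896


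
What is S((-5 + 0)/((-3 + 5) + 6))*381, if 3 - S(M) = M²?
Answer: 63627/64 ≈ 994.17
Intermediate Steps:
S(M) = 3 - M²
S((-5 + 0)/((-3 + 5) + 6))*381 = (3 - ((-5 + 0)/((-3 + 5) + 6))²)*381 = (3 - (-5/(2 + 6))²)*381 = (3 - (-5/8)²)*381 = (3 - 1*25/64)*381 = (3 - 25/64)*381 = (167/64)*381 = 63627/64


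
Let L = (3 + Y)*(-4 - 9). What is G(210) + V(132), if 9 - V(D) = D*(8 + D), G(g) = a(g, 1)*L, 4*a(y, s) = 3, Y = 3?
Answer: -37059/2 ≈ -18530.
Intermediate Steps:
a(y, s) = ¾ (a(y, s) = (¼)*3 = ¾)
L = -78 (L = (3 + 3)*(-4 - 9) = 6*(-13) = -78)
G(g) = -117/2 (G(g) = (¾)*(-78) = -117/2)
V(D) = 9 - D*(8 + D)
G(210) + V(132) = -117/2 + (9 - 1*132² - 8*132) = -117/2 + (9 - 1*17424 - 1056) = -117/2 + (9 - 17424 - 1056) = -117/2 - 18471 = -37059/2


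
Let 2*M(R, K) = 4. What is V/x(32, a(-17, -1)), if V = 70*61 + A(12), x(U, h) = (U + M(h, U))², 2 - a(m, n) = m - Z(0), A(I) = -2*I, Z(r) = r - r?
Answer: 2123/578 ≈ 3.6730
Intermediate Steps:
Z(r) = 0
a(m, n) = 2 - m (a(m, n) = 2 - (m - 1*0) = 2 - (m + 0) = 2 - m)
M(R, K) = 2 (M(R, K) = (½)*4 = 2)
x(U, h) = (2 + U)² (x(U, h) = (U + 2)² = (2 + U)²)
V = 4246 (V = 70*61 - 2*12 = 4270 - 24 = 4246)
V/x(32, a(-17, -1)) = 4246/((2 + 32)²) = 4246/(34²) = 4246/1156 = 4246*(1/1156) = 2123/578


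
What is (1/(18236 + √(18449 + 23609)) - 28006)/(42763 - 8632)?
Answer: -4656132451796/5674443227289 - √42058/11348886454578 ≈ -0.82054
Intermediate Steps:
(1/(18236 + √(18449 + 23609)) - 28006)/(42763 - 8632) = (1/(18236 + √42058) - 28006)/34131 = (-28006 + 1/(18236 + √42058))*(1/34131) = -28006/34131 + 1/(34131*(18236 + √42058))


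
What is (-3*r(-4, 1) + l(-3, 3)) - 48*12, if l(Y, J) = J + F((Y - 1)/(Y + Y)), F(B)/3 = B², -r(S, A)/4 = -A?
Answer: -1751/3 ≈ -583.67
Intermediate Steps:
r(S, A) = 4*A (r(S, A) = -(-4)*A = 4*A)
F(B) = 3*B²
l(Y, J) = J + 3*(-1 + Y)²/(4*Y²) (l(Y, J) = J + 3*((Y - 1)/(Y + Y))² = J + 3*((-1 + Y)/((2*Y)))² = J + 3*((-1 + Y)*(1/(2*Y)))² = J + 3*((-1 + Y)/(2*Y))² = J + 3*((-1 + Y)²/(4*Y²)) = J + 3*(-1 + Y)²/(4*Y²))
(-3*r(-4, 1) + l(-3, 3)) - 48*12 = (-12 + (3 + (¾)*(-1 - 3)²/(-3)²)) - 48*12 = (-3*4 + (3 + (¾)*(⅑)*(-4)²)) - 576 = (-12 + (3 + (¾)*(⅑)*16)) - 576 = (-12 + (3 + 4/3)) - 576 = (-12 + 13/3) - 576 = -23/3 - 576 = -1751/3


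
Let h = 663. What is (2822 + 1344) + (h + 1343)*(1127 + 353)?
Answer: 2973046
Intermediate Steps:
(2822 + 1344) + (h + 1343)*(1127 + 353) = (2822 + 1344) + (663 + 1343)*(1127 + 353) = 4166 + 2006*1480 = 4166 + 2968880 = 2973046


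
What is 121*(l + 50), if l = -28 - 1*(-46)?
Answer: 8228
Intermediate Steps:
l = 18 (l = -28 + 46 = 18)
121*(l + 50) = 121*(18 + 50) = 121*68 = 8228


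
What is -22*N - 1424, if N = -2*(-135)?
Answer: -7364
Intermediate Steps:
N = 270
-22*N - 1424 = -22*270 - 1424 = -5940 - 1424 = -7364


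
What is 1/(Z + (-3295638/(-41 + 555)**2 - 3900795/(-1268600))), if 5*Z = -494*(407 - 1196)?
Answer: 16757952280/1306178492076747 ≈ 1.2830e-5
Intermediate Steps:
Z = 389766/5 (Z = (-494*(407 - 1196))/5 = (-494*(-789))/5 = (1/5)*389766 = 389766/5 ≈ 77953.)
1/(Z + (-3295638/(-41 + 555)**2 - 3900795/(-1268600))) = 1/(389766/5 + (-3295638/(-41 + 555)**2 - 3900795/(-1268600))) = 1/(389766/5 + (-3295638/(514**2) - 3900795*(-1/1268600))) = 1/(389766/5 + (-3295638/264196 + 780159/253720)) = 1/(389766/5 + (-3295638*1/264196 + 780159/253720)) = 1/(389766/5 + (-1647819/132098 + 780159/253720)) = 1/(389766/5 - 157513596549/16757952280) = 1/(1306178492076747/16757952280) = 16757952280/1306178492076747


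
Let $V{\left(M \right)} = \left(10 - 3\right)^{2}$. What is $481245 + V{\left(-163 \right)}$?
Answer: $481294$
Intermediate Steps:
$V{\left(M \right)} = 49$ ($V{\left(M \right)} = 7^{2} = 49$)
$481245 + V{\left(-163 \right)} = 481245 + 49 = 481294$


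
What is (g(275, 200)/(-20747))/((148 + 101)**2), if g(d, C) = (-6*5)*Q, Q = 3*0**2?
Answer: 0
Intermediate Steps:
Q = 0 (Q = 3*0 = 0)
g(d, C) = 0 (g(d, C) = -6*5*0 = -30*0 = 0)
(g(275, 200)/(-20747))/((148 + 101)**2) = (0/(-20747))/((148 + 101)**2) = (0*(-1/20747))/(249**2) = 0/62001 = 0*(1/62001) = 0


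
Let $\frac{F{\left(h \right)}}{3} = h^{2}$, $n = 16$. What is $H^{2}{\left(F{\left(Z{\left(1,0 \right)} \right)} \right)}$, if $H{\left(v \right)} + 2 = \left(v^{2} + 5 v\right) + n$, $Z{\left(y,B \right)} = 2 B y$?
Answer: $196$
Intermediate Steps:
$Z{\left(y,B \right)} = 2 B y$
$F{\left(h \right)} = 3 h^{2}$
$H{\left(v \right)} = 14 + v^{2} + 5 v$ ($H{\left(v \right)} = -2 + \left(\left(v^{2} + 5 v\right) + 16\right) = -2 + \left(16 + v^{2} + 5 v\right) = 14 + v^{2} + 5 v$)
$H^{2}{\left(F{\left(Z{\left(1,0 \right)} \right)} \right)} = \left(14 + \left(3 \left(2 \cdot 0 \cdot 1\right)^{2}\right)^{2} + 5 \cdot 3 \left(2 \cdot 0 \cdot 1\right)^{2}\right)^{2} = \left(14 + \left(3 \cdot 0^{2}\right)^{2} + 5 \cdot 3 \cdot 0^{2}\right)^{2} = \left(14 + \left(3 \cdot 0\right)^{2} + 5 \cdot 3 \cdot 0\right)^{2} = \left(14 + 0^{2} + 5 \cdot 0\right)^{2} = \left(14 + 0 + 0\right)^{2} = 14^{2} = 196$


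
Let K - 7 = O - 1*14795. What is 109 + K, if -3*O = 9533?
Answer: -53570/3 ≈ -17857.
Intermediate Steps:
O = -9533/3 (O = -⅓*9533 = -9533/3 ≈ -3177.7)
K = -53897/3 (K = 7 + (-9533/3 - 1*14795) = 7 + (-9533/3 - 14795) = 7 - 53918/3 = -53897/3 ≈ -17966.)
109 + K = 109 - 53897/3 = -53570/3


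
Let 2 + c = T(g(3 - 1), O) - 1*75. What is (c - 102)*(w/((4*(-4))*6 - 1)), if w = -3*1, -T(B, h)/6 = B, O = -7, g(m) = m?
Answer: -573/97 ≈ -5.9072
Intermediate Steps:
T(B, h) = -6*B
c = -89 (c = -2 + (-6*(3 - 1) - 1*75) = -2 + (-6*2 - 75) = -2 + (-12 - 75) = -2 - 87 = -89)
w = -3
(c - 102)*(w/((4*(-4))*6 - 1)) = (-89 - 102)*(-3/((4*(-4))*6 - 1)) = -(-573)/(-16*6 - 1) = -(-573)/(-96 - 1) = -(-573)/(-97) = -(-573)*(-1)/97 = -191*3/97 = -573/97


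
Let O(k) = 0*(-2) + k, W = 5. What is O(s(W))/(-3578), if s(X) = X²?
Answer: -25/3578 ≈ -0.0069871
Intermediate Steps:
O(k) = k (O(k) = 0 + k = k)
O(s(W))/(-3578) = 5²/(-3578) = 25*(-1/3578) = -25/3578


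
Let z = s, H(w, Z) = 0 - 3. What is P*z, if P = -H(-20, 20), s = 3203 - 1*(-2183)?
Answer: 16158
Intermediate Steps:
H(w, Z) = -3
s = 5386 (s = 3203 + 2183 = 5386)
z = 5386
P = 3 (P = -1*(-3) = 3)
P*z = 3*5386 = 16158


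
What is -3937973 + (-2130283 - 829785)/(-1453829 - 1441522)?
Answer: -11401811103455/2895351 ≈ -3.9380e+6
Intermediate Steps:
-3937973 + (-2130283 - 829785)/(-1453829 - 1441522) = -3937973 - 2960068/(-2895351) = -3937973 - 2960068*(-1/2895351) = -3937973 + 2960068/2895351 = -11401811103455/2895351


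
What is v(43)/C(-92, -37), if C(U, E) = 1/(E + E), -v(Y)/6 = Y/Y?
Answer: 444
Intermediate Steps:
v(Y) = -6 (v(Y) = -6*Y/Y = -6*1 = -6)
C(U, E) = 1/(2*E)
v(43)/C(-92, -37) = -6/((1/2)/(-37)) = -6/((1/2)*(-1/37)) = -6/(-1/74) = -6*(-74) = 444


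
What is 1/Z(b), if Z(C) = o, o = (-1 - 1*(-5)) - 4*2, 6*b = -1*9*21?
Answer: -1/4 ≈ -0.25000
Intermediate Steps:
b = -63/2 (b = (-1*9*21)/6 = (-9*21)/6 = (1/6)*(-189) = -63/2 ≈ -31.500)
o = -4 (o = (-1 + 5) - 8 = 4 - 8 = -4)
Z(C) = -4
1/Z(b) = 1/(-4) = -1/4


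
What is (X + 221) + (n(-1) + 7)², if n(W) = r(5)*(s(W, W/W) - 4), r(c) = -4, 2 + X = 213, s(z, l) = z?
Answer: 1161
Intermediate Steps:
X = 211 (X = -2 + 213 = 211)
n(W) = 16 - 4*W (n(W) = -4*(W - 4) = -4*(-4 + W) = 16 - 4*W)
(X + 221) + (n(-1) + 7)² = (211 + 221) + ((16 - 4*(-1)) + 7)² = 432 + ((16 + 4) + 7)² = 432 + (20 + 7)² = 432 + 27² = 432 + 729 = 1161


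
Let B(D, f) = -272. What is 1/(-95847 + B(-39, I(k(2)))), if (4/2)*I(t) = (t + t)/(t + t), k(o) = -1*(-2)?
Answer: -1/96119 ≈ -1.0404e-5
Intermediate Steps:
k(o) = 2
I(t) = 1/2 (I(t) = ((t + t)/(t + t))/2 = ((2*t)/((2*t)))/2 = ((2*t)*(1/(2*t)))/2 = (1/2)*1 = 1/2)
1/(-95847 + B(-39, I(k(2)))) = 1/(-95847 - 272) = 1/(-96119) = -1/96119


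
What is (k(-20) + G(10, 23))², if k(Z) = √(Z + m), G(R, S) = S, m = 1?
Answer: (23 + I*√19)² ≈ 510.0 + 200.51*I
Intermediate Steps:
k(Z) = √(1 + Z) (k(Z) = √(Z + 1) = √(1 + Z))
(k(-20) + G(10, 23))² = (√(1 - 20) + 23)² = (√(-19) + 23)² = (I*√19 + 23)² = (23 + I*√19)²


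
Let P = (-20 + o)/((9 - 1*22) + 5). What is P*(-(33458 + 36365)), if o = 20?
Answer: 0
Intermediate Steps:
P = 0 (P = (-20 + 20)/((9 - 1*22) + 5) = 0/((9 - 22) + 5) = 0/(-13 + 5) = 0/(-8) = 0*(-⅛) = 0)
P*(-(33458 + 36365)) = 0*(-(33458 + 36365)) = 0*(-1*69823) = 0*(-69823) = 0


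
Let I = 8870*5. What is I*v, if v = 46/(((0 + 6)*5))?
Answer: 204010/3 ≈ 68003.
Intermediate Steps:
v = 23/15 (v = 46/((6*5)) = 46/30 = 46*(1/30) = 23/15 ≈ 1.5333)
I = 44350
I*v = 44350*(23/15) = 204010/3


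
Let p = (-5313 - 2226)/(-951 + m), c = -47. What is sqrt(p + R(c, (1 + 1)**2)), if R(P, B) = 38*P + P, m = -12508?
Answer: 6*I*sqrt(9220464802)/13459 ≈ 42.807*I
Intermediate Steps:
R(P, B) = 39*P
p = 7539/13459 (p = (-5313 - 2226)/(-951 - 12508) = -7539/(-13459) = -7539*(-1/13459) = 7539/13459 ≈ 0.56015)
sqrt(p + R(c, (1 + 1)**2)) = sqrt(7539/13459 + 39*(-47)) = sqrt(7539/13459 - 1833) = sqrt(-24662808/13459) = 6*I*sqrt(9220464802)/13459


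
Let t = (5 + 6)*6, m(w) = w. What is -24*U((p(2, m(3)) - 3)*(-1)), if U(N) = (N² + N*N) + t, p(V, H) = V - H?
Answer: -2352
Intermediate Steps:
t = 66 (t = 11*6 = 66)
U(N) = 66 + 2*N² (U(N) = (N² + N*N) + 66 = (N² + N²) + 66 = 2*N² + 66 = 66 + 2*N²)
-24*U((p(2, m(3)) - 3)*(-1)) = -24*(66 + 2*(((2 - 1*3) - 3)*(-1))²) = -24*(66 + 2*(((2 - 3) - 3)*(-1))²) = -24*(66 + 2*((-1 - 3)*(-1))²) = -24*(66 + 2*(-4*(-1))²) = -24*(66 + 2*4²) = -24*(66 + 2*16) = -24*(66 + 32) = -24*98 = -2352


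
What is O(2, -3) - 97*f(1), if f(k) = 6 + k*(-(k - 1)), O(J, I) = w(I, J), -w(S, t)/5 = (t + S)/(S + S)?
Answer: -3497/6 ≈ -582.83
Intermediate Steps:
w(S, t) = -5*(S + t)/(2*S) (w(S, t) = -5*(t + S)/(S + S) = -5*(S + t)/(2*S))
O(J, I) = 5*(-I - J)/(2*I)
f(k) = 6 + k*(1 - k) (f(k) = 6 + k*(-(-1 + k)) = 6 + k*(1 - k))
O(2, -3) - 97*f(1) = (5/2)*(-1*(-3) - 1*2)/(-3) - 97*(6 + 1 - 1*1²) = (5/2)*(-⅓)*(3 - 2) - 97*(6 + 1 - 1*1) = (5/2)*(-⅓)*1 - 97*(6 + 1 - 1) = -⅚ - 97*6 = -⅚ - 582 = -3497/6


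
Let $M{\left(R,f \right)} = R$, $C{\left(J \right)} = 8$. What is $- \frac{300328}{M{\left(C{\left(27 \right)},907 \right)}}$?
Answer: $-37541$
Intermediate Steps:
$- \frac{300328}{M{\left(C{\left(27 \right)},907 \right)}} = - \frac{300328}{8} = \left(-300328\right) \frac{1}{8} = -37541$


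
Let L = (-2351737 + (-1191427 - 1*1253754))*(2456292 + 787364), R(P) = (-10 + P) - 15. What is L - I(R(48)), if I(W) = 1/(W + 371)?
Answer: -6130463429769953/394 ≈ -1.5560e+13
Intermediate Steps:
R(P) = -25 + P
L = -15559551852208 (L = (-2351737 + (-1191427 - 1253754))*3243656 = (-2351737 - 2445181)*3243656 = -4796918*3243656 = -15559551852208)
I(W) = 1/(371 + W)
L - I(R(48)) = -15559551852208 - 1/(371 + (-25 + 48)) = -15559551852208 - 1/(371 + 23) = -15559551852208 - 1/394 = -6130463429769953/394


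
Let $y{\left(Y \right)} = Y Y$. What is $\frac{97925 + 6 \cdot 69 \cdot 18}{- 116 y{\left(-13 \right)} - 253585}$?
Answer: $- \frac{105377}{273189} \approx -0.38573$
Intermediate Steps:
$y{\left(Y \right)} = Y^{2}$
$\frac{97925 + 6 \cdot 69 \cdot 18}{- 116 y{\left(-13 \right)} - 253585} = \frac{97925 + 6 \cdot 69 \cdot 18}{- 116 \left(-13\right)^{2} - 253585} = \frac{97925 + 414 \cdot 18}{\left(-116\right) 169 - 253585} = \frac{97925 + 7452}{-19604 - 253585} = \frac{105377}{-273189} = 105377 \left(- \frac{1}{273189}\right) = - \frac{105377}{273189}$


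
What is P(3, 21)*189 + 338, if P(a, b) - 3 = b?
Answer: 4874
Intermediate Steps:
P(a, b) = 3 + b
P(3, 21)*189 + 338 = (3 + 21)*189 + 338 = 24*189 + 338 = 4536 + 338 = 4874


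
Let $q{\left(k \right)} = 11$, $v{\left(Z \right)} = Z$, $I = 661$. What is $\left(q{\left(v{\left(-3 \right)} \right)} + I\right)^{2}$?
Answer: $451584$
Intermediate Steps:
$\left(q{\left(v{\left(-3 \right)} \right)} + I\right)^{2} = \left(11 + 661\right)^{2} = 672^{2} = 451584$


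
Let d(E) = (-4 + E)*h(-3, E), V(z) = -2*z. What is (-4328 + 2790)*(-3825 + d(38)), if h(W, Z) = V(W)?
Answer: 5569098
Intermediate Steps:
h(W, Z) = -2*W
d(E) = -24 + 6*E (d(E) = (-4 + E)*(-2*(-3)) = (-4 + E)*6 = -24 + 6*E)
(-4328 + 2790)*(-3825 + d(38)) = (-4328 + 2790)*(-3825 + (-24 + 6*38)) = -1538*(-3825 + (-24 + 228)) = -1538*(-3825 + 204) = -1538*(-3621) = 5569098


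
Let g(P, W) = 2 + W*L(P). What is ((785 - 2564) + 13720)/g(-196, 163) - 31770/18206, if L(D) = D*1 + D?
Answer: -1123655113/581627082 ≈ -1.9319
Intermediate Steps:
L(D) = 2*D (L(D) = D + D = 2*D)
g(P, W) = 2 + 2*P*W (g(P, W) = 2 + W*(2*P) = 2 + 2*P*W)
((785 - 2564) + 13720)/g(-196, 163) - 31770/18206 = ((785 - 2564) + 13720)/(2 + 2*(-196)*163) - 31770/18206 = (-1779 + 13720)/(2 - 63896) - 31770*1/18206 = 11941/(-63894) - 15885/9103 = 11941*(-1/63894) - 15885/9103 = -11941/63894 - 15885/9103 = -1123655113/581627082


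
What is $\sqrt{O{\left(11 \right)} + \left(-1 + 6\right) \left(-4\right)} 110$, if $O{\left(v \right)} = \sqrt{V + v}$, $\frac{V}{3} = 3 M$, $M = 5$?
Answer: $110 \sqrt{-20 + 2 \sqrt{14}} \approx 389.17 i$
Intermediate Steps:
$V = 45$ ($V = 3 \cdot 3 \cdot 5 = 3 \cdot 15 = 45$)
$O{\left(v \right)} = \sqrt{45 + v}$
$\sqrt{O{\left(11 \right)} + \left(-1 + 6\right) \left(-4\right)} 110 = \sqrt{\sqrt{45 + 11} + \left(-1 + 6\right) \left(-4\right)} 110 = \sqrt{\sqrt{56} + 5 \left(-4\right)} 110 = \sqrt{2 \sqrt{14} - 20} \cdot 110 = \sqrt{-20 + 2 \sqrt{14}} \cdot 110 = 110 \sqrt{-20 + 2 \sqrt{14}}$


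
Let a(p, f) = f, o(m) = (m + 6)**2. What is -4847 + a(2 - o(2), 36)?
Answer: -4811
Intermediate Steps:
o(m) = (6 + m)**2
-4847 + a(2 - o(2), 36) = -4847 + 36 = -4811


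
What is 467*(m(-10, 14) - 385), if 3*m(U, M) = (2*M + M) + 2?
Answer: -518837/3 ≈ -1.7295e+5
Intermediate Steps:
m(U, M) = 2/3 + M (m(U, M) = ((2*M + M) + 2)/3 = (3*M + 2)/3 = (2 + 3*M)/3 = 2/3 + M)
467*(m(-10, 14) - 385) = 467*((2/3 + 14) - 385) = 467*(44/3 - 385) = 467*(-1111/3) = -518837/3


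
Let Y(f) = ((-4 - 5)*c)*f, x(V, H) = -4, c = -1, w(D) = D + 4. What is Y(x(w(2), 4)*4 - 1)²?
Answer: 23409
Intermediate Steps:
w(D) = 4 + D
Y(f) = 9*f (Y(f) = ((-4 - 5)*(-1))*f = (-9*(-1))*f = 9*f)
Y(x(w(2), 4)*4 - 1)² = (9*(-4*4 - 1))² = (9*(-16 - 1))² = (9*(-17))² = (-153)² = 23409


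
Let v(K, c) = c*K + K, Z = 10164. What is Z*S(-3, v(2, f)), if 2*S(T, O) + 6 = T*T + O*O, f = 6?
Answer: 1011318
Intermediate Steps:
v(K, c) = K + K*c (v(K, c) = K*c + K = K + K*c)
S(T, O) = -3 + O²/2 + T²/2 (S(T, O) = -3 + (T*T + O*O)/2 = -3 + (T² + O²)/2 = -3 + (O² + T²)/2 = -3 + (O²/2 + T²/2) = -3 + O²/2 + T²/2)
Z*S(-3, v(2, f)) = 10164*(-3 + (2*(1 + 6))²/2 + (½)*(-3)²) = 10164*(-3 + (2*7)²/2 + (½)*9) = 10164*(-3 + (½)*14² + 9/2) = 10164*(-3 + (½)*196 + 9/2) = 10164*(-3 + 98 + 9/2) = 10164*(199/2) = 1011318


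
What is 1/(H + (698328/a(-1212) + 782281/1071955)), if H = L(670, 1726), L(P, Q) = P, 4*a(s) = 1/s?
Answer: -1071955/3629096656139389 ≈ -2.9538e-10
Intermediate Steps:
a(s) = 1/(4*s)
H = 670
1/(H + (698328/a(-1212) + 782281/1071955)) = 1/(670 + (698328/(((1/4)/(-1212))) + 782281/1071955)) = 1/(670 + (698328/(((1/4)*(-1/1212))) + 782281*(1/1071955))) = 1/(670 + (698328/(-1/4848) + 782281/1071955)) = 1/(670 + (698328*(-4848) + 782281/1071955)) = 1/(670 + (-3385494144 + 782281/1071955)) = 1/(670 - 3629097374349239/1071955) = 1/(-3629096656139389/1071955) = -1071955/3629096656139389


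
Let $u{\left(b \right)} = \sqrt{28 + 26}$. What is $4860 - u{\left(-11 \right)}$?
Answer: $4860 - 3 \sqrt{6} \approx 4852.6$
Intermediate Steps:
$u{\left(b \right)} = 3 \sqrt{6}$ ($u{\left(b \right)} = \sqrt{54} = 3 \sqrt{6}$)
$4860 - u{\left(-11 \right)} = 4860 - 3 \sqrt{6}$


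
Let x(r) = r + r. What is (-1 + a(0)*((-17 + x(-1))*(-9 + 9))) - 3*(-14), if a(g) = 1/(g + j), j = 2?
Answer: 41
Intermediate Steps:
x(r) = 2*r
a(g) = 1/(2 + g) (a(g) = 1/(g + 2) = 1/(2 + g))
(-1 + a(0)*((-17 + x(-1))*(-9 + 9))) - 3*(-14) = (-1 + ((-17 + 2*(-1))*(-9 + 9))/(2 + 0)) - 3*(-14) = (-1 + ((-17 - 2)*0)/2) - (-42) = (-1 + (-19*0)/2) - 1*(-42) = (-1 + (1/2)*0) + 42 = (-1 + 0) + 42 = -1 + 42 = 41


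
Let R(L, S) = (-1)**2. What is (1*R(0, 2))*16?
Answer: 16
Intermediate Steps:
R(L, S) = 1
(1*R(0, 2))*16 = (1*1)*16 = 1*16 = 16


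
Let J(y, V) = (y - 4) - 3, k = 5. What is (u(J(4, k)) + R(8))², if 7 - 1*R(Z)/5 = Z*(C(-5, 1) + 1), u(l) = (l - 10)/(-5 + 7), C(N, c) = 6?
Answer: 253009/4 ≈ 63252.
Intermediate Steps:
J(y, V) = -7 + y (J(y, V) = (-4 + y) - 3 = -7 + y)
u(l) = -5 + l/2 (u(l) = (-10 + l)/2 = (-10 + l)*(½) = -5 + l/2)
R(Z) = 35 - 35*Z (R(Z) = 35 - 5*Z*(6 + 1) = 35 - 5*Z*7 = 35 - 35*Z)
(u(J(4, k)) + R(8))² = ((-5 + (-7 + 4)/2) + (35 - 35*8))² = ((-5 + (½)*(-3)) + (35 - 280))² = ((-5 - 3/2) - 245)² = (-13/2 - 245)² = (-503/2)² = 253009/4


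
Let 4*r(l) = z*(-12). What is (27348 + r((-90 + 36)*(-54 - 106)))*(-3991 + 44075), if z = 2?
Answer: 1095976728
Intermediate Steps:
r(l) = -6 (r(l) = (2*(-12))/4 = (¼)*(-24) = -6)
(27348 + r((-90 + 36)*(-54 - 106)))*(-3991 + 44075) = (27348 - 6)*(-3991 + 44075) = 27342*40084 = 1095976728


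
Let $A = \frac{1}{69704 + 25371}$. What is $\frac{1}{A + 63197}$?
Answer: $\frac{95075}{6008454776} \approx 1.5824 \cdot 10^{-5}$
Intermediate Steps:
$A = \frac{1}{95075} \approx 1.0518 \cdot 10^{-5}$
$\frac{1}{A + 63197} = \frac{1}{\frac{1}{95075} + 63197} = \frac{1}{\frac{6008454776}{95075}} = \frac{95075}{6008454776}$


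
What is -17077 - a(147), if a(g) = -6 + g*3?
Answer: -17512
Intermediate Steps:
a(g) = -6 + 3*g
-17077 - a(147) = -17077 - (-6 + 3*147) = -17077 - (-6 + 441) = -17077 - 1*435 = -17077 - 435 = -17512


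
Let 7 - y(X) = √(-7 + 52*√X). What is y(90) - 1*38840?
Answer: -38833 - √(-7 + 156*√10) ≈ -38855.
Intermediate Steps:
y(X) = 7 - √(-7 + 52*√X)
y(90) - 1*38840 = (7 - √(-7 + 52*√90)) - 1*38840 = (7 - √(-7 + 52*(3*√10))) - 38840 = (7 - √(-7 + 156*√10)) - 38840 = -38833 - √(-7 + 156*√10)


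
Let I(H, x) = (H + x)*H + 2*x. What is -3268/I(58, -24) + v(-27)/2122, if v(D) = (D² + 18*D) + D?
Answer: -814889/510341 ≈ -1.5968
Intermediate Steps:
I(H, x) = 2*x + H*(H + x) (I(H, x) = H*(H + x) + 2*x = 2*x + H*(H + x))
v(D) = D² + 19*D
-3268/I(58, -24) + v(-27)/2122 = -3268/(58² + 2*(-24) + 58*(-24)) - 27*(19 - 27)/2122 = -3268/(3364 - 48 - 1392) - 27*(-8)*(1/2122) = -3268/1924 + 216*(1/2122) = -3268*1/1924 + 108/1061 = -817/481 + 108/1061 = -814889/510341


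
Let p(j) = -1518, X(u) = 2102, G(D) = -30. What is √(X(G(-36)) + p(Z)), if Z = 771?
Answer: 2*√146 ≈ 24.166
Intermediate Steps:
√(X(G(-36)) + p(Z)) = √(2102 - 1518) = √584 = 2*√146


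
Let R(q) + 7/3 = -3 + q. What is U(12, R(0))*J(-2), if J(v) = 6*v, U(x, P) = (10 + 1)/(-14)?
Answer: 66/7 ≈ 9.4286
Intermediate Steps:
R(q) = -16/3 + q (R(q) = -7/3 + (-3 + q) = -16/3 + q)
U(x, P) = -11/14 (U(x, P) = 11*(-1/14) = -11/14)
U(12, R(0))*J(-2) = -33*(-2)/7 = -11/14*(-12) = 66/7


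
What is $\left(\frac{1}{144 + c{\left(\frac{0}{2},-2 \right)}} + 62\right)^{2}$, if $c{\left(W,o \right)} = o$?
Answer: $\frac{77528025}{20164} \approx 3844.9$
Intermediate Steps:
$\left(\frac{1}{144 + c{\left(\frac{0}{2},-2 \right)}} + 62\right)^{2} = \left(\frac{1}{144 - 2} + 62\right)^{2} = \left(\frac{1}{142} + 62\right)^{2} = \left(\frac{8805}{142}\right)^{2} = \frac{77528025}{20164}$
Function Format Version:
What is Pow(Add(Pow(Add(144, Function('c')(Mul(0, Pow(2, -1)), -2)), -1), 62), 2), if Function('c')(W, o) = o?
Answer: Rational(77528025, 20164) ≈ 3844.9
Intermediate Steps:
Pow(Add(Pow(Add(144, Function('c')(Mul(0, Pow(2, -1)), -2)), -1), 62), 2) = Pow(Add(Pow(Add(144, -2), -1), 62), 2) = Pow(Add(Pow(142, -1), 62), 2) = Pow(Add(Rational(1, 142), 62), 2) = Pow(Rational(8805, 142), 2) = Rational(77528025, 20164)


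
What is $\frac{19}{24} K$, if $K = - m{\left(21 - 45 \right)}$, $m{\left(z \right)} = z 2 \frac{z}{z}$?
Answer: $38$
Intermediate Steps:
$m{\left(z \right)} = 2 z$ ($m{\left(z \right)} = 2 z 1 = 2 z$)
$K = 48$ ($K = - 2 \left(21 - 45\right) = - 2 \left(-24\right) = \left(-1\right) \left(-48\right) = 48$)
$\frac{19}{24} K = \frac{19}{24} \cdot 48 = 38$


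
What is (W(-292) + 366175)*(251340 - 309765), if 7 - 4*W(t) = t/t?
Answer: -42787724025/2 ≈ -2.1394e+10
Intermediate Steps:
W(t) = 3/2 (W(t) = 7/4 - t/(4*t) = 7/4 - ¼*1 = 7/4 - ¼ = 3/2)
(W(-292) + 366175)*(251340 - 309765) = (3/2 + 366175)*(251340 - 309765) = (732353/2)*(-58425) = -42787724025/2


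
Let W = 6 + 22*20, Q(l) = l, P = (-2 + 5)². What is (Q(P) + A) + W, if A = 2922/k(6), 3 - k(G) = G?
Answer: -519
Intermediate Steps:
k(G) = 3 - G
P = 9 (P = 3² = 9)
W = 446 (W = 6 + 440 = 446)
A = -974 (A = 2922/(3 - 1*6) = 2922/(3 - 6) = 2922/(-3) = 2922*(-⅓) = -974)
(Q(P) + A) + W = (9 - 974) + 446 = -965 + 446 = -519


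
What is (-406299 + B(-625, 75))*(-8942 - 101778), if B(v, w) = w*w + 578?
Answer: 44298629120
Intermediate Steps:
B(v, w) = 578 + w² (B(v, w) = w² + 578 = 578 + w²)
(-406299 + B(-625, 75))*(-8942 - 101778) = (-406299 + (578 + 75²))*(-8942 - 101778) = (-406299 + (578 + 5625))*(-110720) = (-406299 + 6203)*(-110720) = -400096*(-110720) = 44298629120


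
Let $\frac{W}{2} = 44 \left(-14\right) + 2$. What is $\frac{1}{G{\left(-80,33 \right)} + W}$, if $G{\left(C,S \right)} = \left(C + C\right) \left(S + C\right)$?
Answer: $\frac{1}{6292} \approx 0.00015893$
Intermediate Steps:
$G{\left(C,S \right)} = 2 C \left(C + S\right)$
$W = -1228$ ($W = 2 \left(44 \left(-14\right) + 2\right) = 2 \left(-616 + 2\right) = 2 \left(-614\right) = -1228$)
$\frac{1}{G{\left(-80,33 \right)} + W} = \frac{1}{2 \left(-80\right) \left(-80 + 33\right) - 1228} = \frac{1}{2 \left(-80\right) \left(-47\right) - 1228} = \frac{1}{7520 - 1228} = \frac{1}{6292}$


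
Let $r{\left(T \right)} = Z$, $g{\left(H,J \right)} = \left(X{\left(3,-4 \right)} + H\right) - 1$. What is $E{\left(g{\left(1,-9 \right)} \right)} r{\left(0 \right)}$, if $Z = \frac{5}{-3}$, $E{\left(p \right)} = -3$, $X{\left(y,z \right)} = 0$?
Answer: $5$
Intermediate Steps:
$g{\left(H,J \right)} = -1 + H$ ($g{\left(H,J \right)} = \left(0 + H\right) - 1 = H - 1 = -1 + H$)
$Z = - \frac{5}{3}$ ($Z = 5 \left(- \frac{1}{3}\right) = - \frac{5}{3} \approx -1.6667$)
$r{\left(T \right)} = - \frac{5}{3}$
$E{\left(g{\left(1,-9 \right)} \right)} r{\left(0 \right)} = \left(-3\right) \left(- \frac{5}{3}\right) = 5$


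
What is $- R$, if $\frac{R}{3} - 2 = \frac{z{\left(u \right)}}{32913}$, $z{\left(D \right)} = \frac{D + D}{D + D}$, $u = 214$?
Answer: $- \frac{65827}{10971} \approx -6.0001$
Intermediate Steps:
$z{\left(D \right)} = 1$ ($z{\left(D \right)} = \frac{2 D}{2 D} = 2 D \frac{1}{2 D} = 1$)
$R = \frac{65827}{10971}$ ($R = 6 + 3 \cdot 1 \cdot \frac{1}{32913} = 6 + 3 \cdot \frac{1}{32913} = 6 + \frac{1}{10971} = \frac{65827}{10971} \approx 6.0001$)
$- R = \left(-1\right) \frac{65827}{10971} = - \frac{65827}{10971}$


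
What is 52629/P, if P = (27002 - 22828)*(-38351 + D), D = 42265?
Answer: 52629/16337036 ≈ 0.0032215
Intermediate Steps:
P = 16337036 (P = (27002 - 22828)*(-38351 + 42265) = 4174*3914 = 16337036)
52629/P = 52629/16337036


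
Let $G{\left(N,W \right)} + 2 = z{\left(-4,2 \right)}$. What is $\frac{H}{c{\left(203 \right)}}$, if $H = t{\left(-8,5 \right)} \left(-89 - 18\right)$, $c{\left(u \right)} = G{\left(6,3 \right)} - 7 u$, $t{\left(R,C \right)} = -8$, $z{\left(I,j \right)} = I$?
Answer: $- \frac{856}{1427} \approx -0.59986$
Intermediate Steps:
$G{\left(N,W \right)} = -6$ ($G{\left(N,W \right)} = -2 - 4 = -6$)
$c{\left(u \right)} = -6 - 7 u$
$H = 856$ ($H = - 8 \left(-89 - 18\right) = \left(-8\right) \left(-107\right) = 856$)
$\frac{H}{c{\left(203 \right)}} = \frac{856}{-6 - 1421} = \frac{856}{-1427} = 856 \left(- \frac{1}{1427}\right) = - \frac{856}{1427}$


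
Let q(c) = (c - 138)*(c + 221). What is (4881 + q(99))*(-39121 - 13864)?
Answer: 402633015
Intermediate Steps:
q(c) = (-138 + c)*(221 + c)
(4881 + q(99))*(-39121 - 13864) = (4881 + (-30498 + 99² + 83*99))*(-39121 - 13864) = (4881 + (-30498 + 9801 + 8217))*(-52985) = (4881 - 12480)*(-52985) = -7599*(-52985) = 402633015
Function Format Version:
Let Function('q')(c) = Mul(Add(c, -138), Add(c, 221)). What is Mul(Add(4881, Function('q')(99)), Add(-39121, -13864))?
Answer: 402633015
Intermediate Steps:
Function('q')(c) = Mul(Add(-138, c), Add(221, c))
Mul(Add(4881, Function('q')(99)), Add(-39121, -13864)) = Mul(Add(4881, Add(-30498, Pow(99, 2), Mul(83, 99))), Add(-39121, -13864)) = Mul(Add(4881, Add(-30498, 9801, 8217)), -52985) = Mul(Add(4881, -12480), -52985) = Mul(-7599, -52985) = 402633015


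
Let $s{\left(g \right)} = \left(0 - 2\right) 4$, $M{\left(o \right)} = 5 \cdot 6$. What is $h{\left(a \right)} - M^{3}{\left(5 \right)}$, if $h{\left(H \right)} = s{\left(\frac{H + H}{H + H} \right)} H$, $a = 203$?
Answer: $-28624$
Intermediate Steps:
$M{\left(o \right)} = 30$
$s{\left(g \right)} = -8$ ($s{\left(g \right)} = \left(-2\right) 4 = -8$)
$h{\left(H \right)} = - 8 H$
$h{\left(a \right)} - M^{3}{\left(5 \right)} = \left(-8\right) 203 - 30^{3} = -1624 - 27000 = -28624$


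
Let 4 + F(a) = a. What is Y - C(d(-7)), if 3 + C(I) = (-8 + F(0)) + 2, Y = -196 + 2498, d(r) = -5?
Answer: 2315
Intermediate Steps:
F(a) = -4 + a
Y = 2302
C(I) = -13 (C(I) = -3 + ((-8 + (-4 + 0)) + 2) = -3 + ((-8 - 4) + 2) = -3 + (-12 + 2) = -3 - 10 = -13)
Y - C(d(-7)) = 2302 - 1*(-13) = 2302 + 13 = 2315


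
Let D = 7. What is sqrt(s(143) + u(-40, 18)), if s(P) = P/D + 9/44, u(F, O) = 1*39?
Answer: sqrt(1414259)/154 ≈ 7.7222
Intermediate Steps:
u(F, O) = 39
s(P) = 9/44 + P/7 (s(P) = P/7 + 9/44 = 9/44 + P/7)
sqrt(s(143) + u(-40, 18)) = sqrt((9/44 + (1/7)*143) + 39) = sqrt((9/44 + 143/7) + 39) = sqrt(6355/308 + 39) = sqrt(18367/308) = sqrt(1414259)/154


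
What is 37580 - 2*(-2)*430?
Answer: 39300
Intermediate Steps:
37580 - 2*(-2)*430 = 37580 + 4*430 = 37580 + 1720 = 39300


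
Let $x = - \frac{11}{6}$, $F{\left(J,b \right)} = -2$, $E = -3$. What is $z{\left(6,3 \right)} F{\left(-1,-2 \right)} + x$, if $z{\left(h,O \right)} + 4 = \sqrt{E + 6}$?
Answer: $\frac{37}{6} - 2 \sqrt{3} \approx 2.7026$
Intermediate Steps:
$z{\left(h,O \right)} = -4 + \sqrt{3}$ ($z{\left(h,O \right)} = -4 + \sqrt{-3 + 6} = -4 + \sqrt{3}$)
$x = - \frac{11}{6}$ ($x = \left(-11\right) \frac{1}{6} = - \frac{11}{6} \approx -1.8333$)
$z{\left(6,3 \right)} F{\left(-1,-2 \right)} + x = \left(-4 + \sqrt{3}\right) \left(-2\right) - \frac{11}{6} = \left(8 - 2 \sqrt{3}\right) - \frac{11}{6} = \frac{37}{6} - 2 \sqrt{3}$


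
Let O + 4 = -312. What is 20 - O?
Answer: 336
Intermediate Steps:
O = -316 (O = -4 - 312 = -316)
20 - O = 20 - 1*(-316) = 20 + 316 = 336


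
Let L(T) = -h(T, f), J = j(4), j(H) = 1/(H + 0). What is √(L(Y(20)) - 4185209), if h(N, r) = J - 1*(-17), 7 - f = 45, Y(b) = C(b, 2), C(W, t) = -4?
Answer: I*√16740905/2 ≈ 2045.8*I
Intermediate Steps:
j(H) = 1/H
J = ¼ (J = 1/4 = ¼ ≈ 0.25000)
Y(b) = -4
f = -38 (f = 7 - 1*45 = 7 - 45 = -38)
h(N, r) = 69/4 (h(N, r) = ¼ - 1*(-17) = ¼ + 17 = 69/4)
L(T) = -69/4 (L(T) = -1*69/4 = -69/4)
√(L(Y(20)) - 4185209) = √(-69/4 - 4185209) = √(-16740905/4) = I*√16740905/2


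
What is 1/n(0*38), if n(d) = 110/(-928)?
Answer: -464/55 ≈ -8.4364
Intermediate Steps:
n(d) = -55/464 (n(d) = 110*(-1/928) = -55/464)
1/n(0*38) = 1/(-55/464) = -464/55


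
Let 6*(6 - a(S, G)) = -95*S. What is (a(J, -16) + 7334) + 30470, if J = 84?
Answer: 39140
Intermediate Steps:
a(S, G) = 6 + 95*S/6 (a(S, G) = 6 - (-95)*S/6 = 6 + 95*S/6)
(a(J, -16) + 7334) + 30470 = ((6 + (95/6)*84) + 7334) + 30470 = ((6 + 1330) + 7334) + 30470 = (1336 + 7334) + 30470 = 8670 + 30470 = 39140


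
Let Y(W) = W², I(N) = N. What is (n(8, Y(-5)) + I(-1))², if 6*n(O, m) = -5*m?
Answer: 17161/36 ≈ 476.69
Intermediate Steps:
n(O, m) = -5*m/6 (n(O, m) = (-5*m)/6 = -5*m/6)
(n(8, Y(-5)) + I(-1))² = (-⅚*(-5)² - 1)² = (-⅚*25 - 1)² = (-125/6 - 1)² = (-131/6)² = 17161/36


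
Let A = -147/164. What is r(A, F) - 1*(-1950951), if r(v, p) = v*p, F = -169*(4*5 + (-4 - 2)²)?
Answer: 80336793/41 ≈ 1.9594e+6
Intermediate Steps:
A = -147/164 (A = -147*1/164 = -147/164 ≈ -0.89634)
F = -9464 (F = -169*(20 + (-6)²) = -169*(20 + 36) = -169*56 = -9464)
r(v, p) = p*v
r(A, F) - 1*(-1950951) = -9464*(-147/164) - 1*(-1950951) = 347802/41 + 1950951 = 80336793/41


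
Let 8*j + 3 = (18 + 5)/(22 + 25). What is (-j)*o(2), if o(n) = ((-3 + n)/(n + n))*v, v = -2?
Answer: 59/376 ≈ 0.15691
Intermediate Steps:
o(n) = -(-3 + n)/n (o(n) = ((-3 + n)/(n + n))*(-2) = ((-3 + n)/((2*n)))*(-2) = ((-3 + n)*(1/(2*n)))*(-2) = ((-3 + n)/(2*n))*(-2) = -(-3 + n)/n)
j = -59/188 (j = -3/8 + ((18 + 5)/(22 + 25))/8 = -3/8 + (23/47)/8 = -3/8 + (23*(1/47))/8 = -3/8 + (⅛)*(23/47) = -3/8 + 23/376 = -59/188 ≈ -0.31383)
(-j)*o(2) = (-1*(-59/188))*((3 - 1*2)/2) = 59*((3 - 2)/2)/188 = 59*((½)*1)/188 = (59/188)*(½) = 59/376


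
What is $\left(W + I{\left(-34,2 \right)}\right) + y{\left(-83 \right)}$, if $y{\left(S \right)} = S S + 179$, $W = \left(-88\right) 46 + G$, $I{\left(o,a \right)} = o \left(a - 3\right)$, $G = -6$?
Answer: $3048$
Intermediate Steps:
$I{\left(o,a \right)} = o \left(-3 + a\right)$
$W = -4054$ ($W = \left(-88\right) 46 - 6 = -4048 - 6 = -4054$)
$y{\left(S \right)} = 179 + S^{2}$ ($y{\left(S \right)} = S^{2} + 179 = 179 + S^{2}$)
$\left(W + I{\left(-34,2 \right)}\right) + y{\left(-83 \right)} = \left(-4054 - 34 \left(-3 + 2\right)\right) + \left(179 + \left(-83\right)^{2}\right) = \left(-4054 - -34\right) + \left(179 + 6889\right) = \left(-4054 + 34\right) + 7068 = -4020 + 7068 = 3048$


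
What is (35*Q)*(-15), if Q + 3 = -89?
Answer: 48300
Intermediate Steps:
Q = -92 (Q = -3 - 89 = -92)
(35*Q)*(-15) = (35*(-92))*(-15) = -3220*(-15) = 48300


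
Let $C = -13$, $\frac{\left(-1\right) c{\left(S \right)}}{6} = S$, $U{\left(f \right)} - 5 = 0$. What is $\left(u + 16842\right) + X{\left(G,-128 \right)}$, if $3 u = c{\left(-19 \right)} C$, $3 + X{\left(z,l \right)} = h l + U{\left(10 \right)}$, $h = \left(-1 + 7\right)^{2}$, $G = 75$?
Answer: $11742$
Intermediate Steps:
$U{\left(f \right)} = 5$ ($U{\left(f \right)} = 5 + 0 = 5$)
$c{\left(S \right)} = - 6 S$
$h = 36$ ($h = 6^{2} = 36$)
$X{\left(z,l \right)} = 2 + 36 l$ ($X{\left(z,l \right)} = -3 + \left(36 l + 5\right) = -3 + \left(5 + 36 l\right) = 2 + 36 l$)
$u = -494$ ($u = \frac{\left(-6\right) \left(-19\right) \left(-13\right)}{3} = \frac{114 \left(-13\right)}{3} = \frac{1}{3} \left(-1482\right) = -494$)
$\left(u + 16842\right) + X{\left(G,-128 \right)} = \left(-494 + 16842\right) + \left(2 + 36 \left(-128\right)\right) = 16348 + \left(2 - 4608\right) = 16348 - 4606 = 11742$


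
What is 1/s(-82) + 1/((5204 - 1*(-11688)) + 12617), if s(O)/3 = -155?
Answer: -29044/13721685 ≈ -0.0021167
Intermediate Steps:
s(O) = -465 (s(O) = 3*(-155) = -465)
1/s(-82) + 1/((5204 - 1*(-11688)) + 12617) = 1/(-465) + 1/((5204 - 1*(-11688)) + 12617) = -1/465 + 1/((5204 + 11688) + 12617) = -1/465 + 1/(16892 + 12617) = -1/465 + 1/29509 = -29044/13721685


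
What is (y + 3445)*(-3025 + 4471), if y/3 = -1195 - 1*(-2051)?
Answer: 8694798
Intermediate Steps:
y = 2568 (y = 3*(-1195 - 1*(-2051)) = 3*(-1195 + 2051) = 3*856 = 2568)
(y + 3445)*(-3025 + 4471) = (2568 + 3445)*(-3025 + 4471) = 6013*1446 = 8694798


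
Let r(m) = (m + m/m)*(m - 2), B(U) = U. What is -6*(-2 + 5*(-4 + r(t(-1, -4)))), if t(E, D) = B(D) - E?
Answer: -168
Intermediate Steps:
t(E, D) = D - E
r(m) = (1 + m)*(-2 + m) (r(m) = (m + 1)*(-2 + m) = (1 + m)*(-2 + m))
-6*(-2 + 5*(-4 + r(t(-1, -4)))) = -6*(-2 + 5*(-4 + (-2 + (-4 - 1*(-1))² - (-4 - 1*(-1))))) = -6*(-2 + 5*(-4 + (-2 + (-4 + 1)² - (-4 + 1)))) = -6*(-2 + 5*(-4 + (-2 + (-3)² - 1*(-3)))) = -6*(-2 + 5*(-4 + (-2 + 9 + 3))) = -6*(-2 + 5*(-4 + 10)) = -6*(-2 + 5*6) = -6*(-2 + 30) = -6*28 = -168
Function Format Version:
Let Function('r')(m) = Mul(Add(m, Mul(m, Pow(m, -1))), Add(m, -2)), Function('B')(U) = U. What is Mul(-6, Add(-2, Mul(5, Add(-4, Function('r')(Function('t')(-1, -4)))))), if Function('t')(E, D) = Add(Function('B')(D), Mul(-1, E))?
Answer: -168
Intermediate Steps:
Function('t')(E, D) = Add(D, Mul(-1, E))
Function('r')(m) = Mul(Add(1, m), Add(-2, m)) (Function('r')(m) = Mul(Add(m, 1), Add(-2, m)) = Mul(Add(1, m), Add(-2, m)))
Mul(-6, Add(-2, Mul(5, Add(-4, Function('r')(Function('t')(-1, -4)))))) = Mul(-6, Add(-2, Mul(5, Add(-4, Add(-2, Pow(Add(-4, Mul(-1, -1)), 2), Mul(-1, Add(-4, Mul(-1, -1)))))))) = Mul(-6, Add(-2, Mul(5, Add(-4, Add(-2, Pow(Add(-4, 1), 2), Mul(-1, Add(-4, 1))))))) = Mul(-6, Add(-2, Mul(5, Add(-4, Add(-2, Pow(-3, 2), Mul(-1, -3)))))) = Mul(-6, Add(-2, Mul(5, Add(-4, Add(-2, 9, 3))))) = Mul(-6, Add(-2, Mul(5, Add(-4, 10)))) = Mul(-6, Add(-2, Mul(5, 6))) = Mul(-6, Add(-2, 30)) = Mul(-6, 28) = -168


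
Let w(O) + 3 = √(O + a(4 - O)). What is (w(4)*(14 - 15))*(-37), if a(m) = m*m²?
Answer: -37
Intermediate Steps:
a(m) = m³
w(O) = -3 + √(O + (4 - O)³)
(w(4)*(14 - 15))*(-37) = ((-3 + √(4 - (-4 + 4)³))*(14 - 15))*(-37) = ((-3 + √(4 - 1*0³))*(-1))*(-37) = ((-3 + √(4 - 1*0))*(-1))*(-37) = ((-3 + √(4 + 0))*(-1))*(-37) = ((-3 + √4)*(-1))*(-37) = ((-3 + 2)*(-1))*(-37) = -1*(-1)*(-37) = 1*(-37) = -37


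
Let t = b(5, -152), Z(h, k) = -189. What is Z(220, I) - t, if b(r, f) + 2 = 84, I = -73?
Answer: -271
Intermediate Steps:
b(r, f) = 82 (b(r, f) = -2 + 84 = 82)
t = 82
Z(220, I) - t = -189 - 1*82 = -189 - 82 = -271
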